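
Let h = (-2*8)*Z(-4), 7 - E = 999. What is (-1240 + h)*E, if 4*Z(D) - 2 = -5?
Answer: 1218176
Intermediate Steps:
E = -992 (E = 7 - 1*999 = 7 - 999 = -992)
Z(D) = -¾ (Z(D) = ½ + (¼)*(-5) = ½ - 5/4 = -¾)
h = 12 (h = -2*8*(-¾) = -16*(-¾) = 12)
(-1240 + h)*E = (-1240 + 12)*(-992) = -1228*(-992) = 1218176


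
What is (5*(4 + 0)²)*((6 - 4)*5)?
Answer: 800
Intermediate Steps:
(5*(4 + 0)²)*((6 - 4)*5) = (5*4²)*(2*5) = (5*16)*10 = 80*10 = 800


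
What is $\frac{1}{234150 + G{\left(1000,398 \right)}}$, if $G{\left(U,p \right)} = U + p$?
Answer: $\frac{1}{235548} \approx 4.2454 \cdot 10^{-6}$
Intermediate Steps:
$\frac{1}{234150 + G{\left(1000,398 \right)}} = \frac{1}{234150 + \left(1000 + 398\right)} = \frac{1}{234150 + 1398} = \frac{1}{235548}$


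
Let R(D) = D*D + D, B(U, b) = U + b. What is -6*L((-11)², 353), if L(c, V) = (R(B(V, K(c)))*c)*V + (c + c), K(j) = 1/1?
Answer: -32206457712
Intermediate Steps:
K(j) = 1
R(D) = D + D² (R(D) = D² + D = D + D²)
L(c, V) = 2*c + V*c*(1 + V)*(2 + V) (L(c, V) = (((V + 1)*(1 + (V + 1)))*c)*V + (c + c) = (((1 + V)*(1 + (1 + V)))*c)*V + 2*c = (((1 + V)*(2 + V))*c)*V + 2*c = (c*(1 + V)*(2 + V))*V + 2*c = V*c*(1 + V)*(2 + V) + 2*c = 2*c + V*c*(1 + V)*(2 + V))
-6*L((-11)², 353) = -6*(-11)²*(2 + 353*(1 + 353)*(2 + 353)) = -726*(2 + 353*354*355) = -726*(2 + 44361510) = -726*44361512 = -6*5367742952 = -32206457712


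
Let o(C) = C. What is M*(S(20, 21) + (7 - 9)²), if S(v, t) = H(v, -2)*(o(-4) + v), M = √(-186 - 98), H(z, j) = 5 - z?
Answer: -472*I*√71 ≈ -3977.1*I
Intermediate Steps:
M = 2*I*√71 (M = √(-284) = 2*I*√71 ≈ 16.852*I)
S(v, t) = (-4 + v)*(5 - v) (S(v, t) = (5 - v)*(-4 + v) = (-4 + v)*(5 - v))
M*(S(20, 21) + (7 - 9)²) = (2*I*√71)*(-(-5 + 20)*(-4 + 20) + (7 - 9)²) = (2*I*√71)*(-1*15*16 + (-2)²) = (2*I*√71)*(-240 + 4) = (2*I*√71)*(-236) = -472*I*√71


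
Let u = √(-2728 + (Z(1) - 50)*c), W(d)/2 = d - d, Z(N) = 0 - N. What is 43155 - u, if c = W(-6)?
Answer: 43155 - 2*I*√682 ≈ 43155.0 - 52.23*I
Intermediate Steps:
Z(N) = -N
W(d) = 0 (W(d) = 2*(d - d) = 2*0 = 0)
c = 0
u = 2*I*√682 (u = √(-2728 + (-1*1 - 50)*0) = √(-2728 + (-1 - 50)*0) = √(-2728 - 51*0) = √(-2728 + 0) = √(-2728) = 2*I*√682 ≈ 52.23*I)
43155 - u = 43155 - 2*I*√682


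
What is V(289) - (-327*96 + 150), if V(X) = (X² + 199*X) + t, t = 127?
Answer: 172401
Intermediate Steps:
V(X) = 127 + X² + 199*X (V(X) = (X² + 199*X) + 127 = 127 + X² + 199*X)
V(289) - (-327*96 + 150) = (127 + 289² + 199*289) - (-327*96 + 150) = (127 + 83521 + 57511) - (-31392 + 150) = 141159 - 1*(-31242) = 141159 + 31242 = 172401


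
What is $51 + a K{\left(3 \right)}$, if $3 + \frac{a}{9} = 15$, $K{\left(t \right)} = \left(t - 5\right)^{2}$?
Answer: $483$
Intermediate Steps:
$K{\left(t \right)} = \left(-5 + t\right)^{2}$
$a = 108$ ($a = -27 + 9 \cdot 15 = -27 + 135 = 108$)
$51 + a K{\left(3 \right)} = 51 + 108 \left(-5 + 3\right)^{2} = 51 + 108 \left(-2\right)^{2} = 51 + 108 \cdot 4 = 51 + 432 = 483$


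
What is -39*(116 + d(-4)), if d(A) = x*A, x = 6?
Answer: -3588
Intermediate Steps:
d(A) = 6*A
-39*(116 + d(-4)) = -39*(116 + 6*(-4)) = -39*(116 - 24) = -39*92 = -3588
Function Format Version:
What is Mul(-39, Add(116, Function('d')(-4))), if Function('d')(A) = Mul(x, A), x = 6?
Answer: -3588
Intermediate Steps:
Function('d')(A) = Mul(6, A)
Mul(-39, Add(116, Function('d')(-4))) = Mul(-39, Add(116, Mul(6, -4))) = Mul(-39, Add(116, -24)) = Mul(-39, 92) = -3588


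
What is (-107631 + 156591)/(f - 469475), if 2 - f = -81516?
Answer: -960/7607 ≈ -0.12620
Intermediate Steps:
f = 81518 (f = 2 - 1*(-81516) = 2 + 81516 = 81518)
(-107631 + 156591)/(f - 469475) = (-107631 + 156591)/(81518 - 469475) = 48960/(-387957) = 48960*(-1/387957) = -960/7607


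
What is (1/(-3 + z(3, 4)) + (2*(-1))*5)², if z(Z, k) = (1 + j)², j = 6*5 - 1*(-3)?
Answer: 132917841/1329409 ≈ 99.983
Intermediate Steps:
j = 33 (j = 30 + 3 = 33)
z(Z, k) = 1156 (z(Z, k) = (1 + 33)² = 34² = 1156)
(1/(-3 + z(3, 4)) + (2*(-1))*5)² = (1/(-3 + 1156) + (2*(-1))*5)² = (1/1153 - 2*5)² = (1/1153 - 10)² = (-11529/1153)² = 132917841/1329409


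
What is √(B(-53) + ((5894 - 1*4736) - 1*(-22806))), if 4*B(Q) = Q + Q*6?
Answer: 13*√565/2 ≈ 154.50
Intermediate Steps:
B(Q) = 7*Q/4 (B(Q) = (Q + Q*6)/4 = (Q + 6*Q)/4 = (7*Q)/4 = 7*Q/4)
√(B(-53) + ((5894 - 1*4736) - 1*(-22806))) = √((7/4)*(-53) + ((5894 - 1*4736) - 1*(-22806))) = √(-371/4 + ((5894 - 4736) + 22806)) = √(-371/4 + (1158 + 22806)) = √(-371/4 + 23964) = √(95485/4) = 13*√565/2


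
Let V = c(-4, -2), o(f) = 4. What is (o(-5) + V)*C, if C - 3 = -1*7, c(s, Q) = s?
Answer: 0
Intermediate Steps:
V = -4
C = -4 (C = 3 - 1*7 = 3 - 7 = -4)
(o(-5) + V)*C = (4 - 4)*(-4) = 0*(-4) = 0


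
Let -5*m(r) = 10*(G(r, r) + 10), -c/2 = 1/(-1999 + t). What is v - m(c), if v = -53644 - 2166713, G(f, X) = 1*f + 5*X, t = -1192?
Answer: -7085095343/3191 ≈ -2.2203e+6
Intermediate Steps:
c = 2/3191 (c = -2/(-1999 - 1192) = -2/(-3191) = -2*(-1/3191) = 2/3191 ≈ 0.00062676)
G(f, X) = f + 5*X
v = -2220357
m(r) = -20 - 12*r (m(r) = -2*((r + 5*r) + 10) = -2*(6*r + 10) = -2*(10 + 6*r) = -(100 + 60*r)/5 = -20 - 12*r)
v - m(c) = -2220357 - (-20 - 12*2/3191) = -2220357 - (-20 - 24/3191) = -2220357 - 1*(-63844/3191) = -2220357 + 63844/3191 = -7085095343/3191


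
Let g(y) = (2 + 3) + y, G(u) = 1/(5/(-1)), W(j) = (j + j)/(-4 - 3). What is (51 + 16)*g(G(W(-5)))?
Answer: 1608/5 ≈ 321.60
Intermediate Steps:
W(j) = -2*j/7 (W(j) = (2*j)/(-7) = (2*j)*(-1/7) = -2*j/7)
G(u) = -1/5 (G(u) = 1/(5*(-1)) = 1/(-5) = -1/5)
g(y) = 5 + y
(51 + 16)*g(G(W(-5))) = (51 + 16)*(5 - 1/5) = 67*(24/5) = 1608/5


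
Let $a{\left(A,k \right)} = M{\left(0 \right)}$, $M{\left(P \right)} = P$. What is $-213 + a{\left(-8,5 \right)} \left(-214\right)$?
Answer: $-213$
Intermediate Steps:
$a{\left(A,k \right)} = 0$
$-213 + a{\left(-8,5 \right)} \left(-214\right) = -213 + 0 \left(-214\right) = -213 + 0 = -213$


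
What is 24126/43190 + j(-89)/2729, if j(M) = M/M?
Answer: 32941522/58932755 ≈ 0.55897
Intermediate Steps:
j(M) = 1
24126/43190 + j(-89)/2729 = 24126/43190 + 1/2729 = 24126*(1/43190) + 1*(1/2729) = 12063/21595 + 1/2729 = 32941522/58932755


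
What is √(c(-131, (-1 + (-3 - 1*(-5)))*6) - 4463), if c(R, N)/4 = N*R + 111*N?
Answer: I*√4943 ≈ 70.307*I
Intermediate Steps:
c(R, N) = 444*N + 4*N*R (c(R, N) = 4*(N*R + 111*N) = 4*(111*N + N*R) = 444*N + 4*N*R)
√(c(-131, (-1 + (-3 - 1*(-5)))*6) - 4463) = √(4*((-1 + (-3 - 1*(-5)))*6)*(111 - 131) - 4463) = √(4*((-1 + (-3 + 5))*6)*(-20) - 4463) = √(4*((-1 + 2)*6)*(-20) - 4463) = √(4*(1*6)*(-20) - 4463) = √(4*6*(-20) - 4463) = √(-480 - 4463) = √(-4943) = I*√4943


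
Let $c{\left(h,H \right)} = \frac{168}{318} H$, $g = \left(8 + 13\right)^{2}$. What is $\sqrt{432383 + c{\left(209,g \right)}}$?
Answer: $\frac{\sqrt{1215218291}}{53} \approx 657.74$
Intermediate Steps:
$g = 441$ ($g = 21^{2} = 441$)
$c{\left(h,H \right)} = \frac{28 H}{53}$ ($c{\left(h,H \right)} = 168 \cdot \frac{1}{318} H = \frac{28 H}{53}$)
$\sqrt{432383 + c{\left(209,g \right)}} = \sqrt{432383 + \frac{28}{53} \cdot 441} = \sqrt{432383 + \frac{12348}{53}} = \sqrt{\frac{22928647}{53}} = \frac{\sqrt{1215218291}}{53}$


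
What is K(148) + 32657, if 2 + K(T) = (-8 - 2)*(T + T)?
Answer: 29695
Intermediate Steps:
K(T) = -2 - 20*T (K(T) = -2 + (-8 - 2)*(T + T) = -2 - 20*T)
K(148) + 32657 = (-2 - 20*148) + 32657 = (-2 - 2960) + 32657 = -2962 + 32657 = 29695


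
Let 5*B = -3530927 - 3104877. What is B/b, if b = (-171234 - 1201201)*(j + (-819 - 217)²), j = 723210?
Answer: 3317902/6163969280275 ≈ 5.3827e-7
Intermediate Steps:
b = -2465587712110 (b = (-171234 - 1201201)*(723210 + (-819 - 217)²) = -1372435*(723210 + (-1036)²) = -1372435*(723210 + 1073296) = -1372435*1796506 = -2465587712110)
B = -6635804/5 (B = (-3530927 - 3104877)/5 = (⅕)*(-6635804) = -6635804/5 ≈ -1.3272e+6)
B/b = -6635804/5/(-2465587712110) = -6635804/5*(-1/2465587712110) = 3317902/6163969280275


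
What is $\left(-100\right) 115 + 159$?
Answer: $-11341$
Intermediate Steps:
$\left(-100\right) 115 + 159 = -11500 + 159 = -11341$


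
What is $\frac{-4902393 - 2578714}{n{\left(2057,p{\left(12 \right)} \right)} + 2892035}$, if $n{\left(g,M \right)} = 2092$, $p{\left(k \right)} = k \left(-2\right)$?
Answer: $- \frac{7481107}{2894127} \approx -2.5849$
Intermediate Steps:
$p{\left(k \right)} = - 2 k$
$\frac{-4902393 - 2578714}{n{\left(2057,p{\left(12 \right)} \right)} + 2892035} = \frac{-4902393 - 2578714}{2092 + 2892035} = \frac{-4902393 - 2578714}{2894127} = \left(-7481107\right) \frac{1}{2894127} = - \frac{7481107}{2894127}$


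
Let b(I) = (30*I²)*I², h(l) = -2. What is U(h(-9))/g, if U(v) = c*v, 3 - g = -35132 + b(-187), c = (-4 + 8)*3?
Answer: 24/36684893695 ≈ 6.5422e-10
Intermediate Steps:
c = 12 (c = 4*3 = 12)
b(I) = 30*I⁴
g = -36684893695 (g = 3 - (-35132 + 30*(-187)⁴) = 3 - (-35132 + 30*1222830961) = 3 - (-35132 + 36684928830) = 3 - 1*36684893698 = 3 - 36684893698 = -36684893695)
U(v) = 12*v
U(h(-9))/g = (12*(-2))/(-36684893695) = -24*(-1/36684893695) = 24/36684893695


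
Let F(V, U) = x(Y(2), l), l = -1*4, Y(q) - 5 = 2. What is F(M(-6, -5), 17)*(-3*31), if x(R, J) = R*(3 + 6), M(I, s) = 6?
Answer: -5859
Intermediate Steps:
Y(q) = 7 (Y(q) = 5 + 2 = 7)
l = -4
x(R, J) = 9*R (x(R, J) = R*9 = 9*R)
F(V, U) = 63 (F(V, U) = 9*7 = 63)
F(M(-6, -5), 17)*(-3*31) = 63*(-3*31) = 63*(-93) = -5859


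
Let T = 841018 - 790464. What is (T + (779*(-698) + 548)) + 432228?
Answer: -60412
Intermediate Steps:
T = 50554
(T + (779*(-698) + 548)) + 432228 = (50554 + (779*(-698) + 548)) + 432228 = (50554 + (-543742 + 548)) + 432228 = (50554 - 543194) + 432228 = -492640 + 432228 = -60412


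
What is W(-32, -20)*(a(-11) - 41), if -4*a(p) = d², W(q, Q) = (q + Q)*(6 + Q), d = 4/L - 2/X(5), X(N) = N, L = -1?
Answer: -834288/25 ≈ -33372.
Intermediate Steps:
d = -22/5 (d = 4/(-1) - 2/5 = 4*(-1) - 2*⅕ = -4 - ⅖ = -22/5 ≈ -4.4000)
W(q, Q) = (6 + Q)*(Q + q) (W(q, Q) = (Q + q)*(6 + Q) = (6 + Q)*(Q + q))
a(p) = -121/25 (a(p) = -(-22/5)²/4 = -¼*484/25 = -121/25)
W(-32, -20)*(a(-11) - 41) = ((-20)² + 6*(-20) + 6*(-32) - 20*(-32))*(-121/25 - 41) = (400 - 120 - 192 + 640)*(-1146/25) = 728*(-1146/25) = -834288/25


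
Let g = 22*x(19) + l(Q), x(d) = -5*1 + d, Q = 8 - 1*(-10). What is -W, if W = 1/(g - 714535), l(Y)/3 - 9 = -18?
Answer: 1/714254 ≈ 1.4001e-6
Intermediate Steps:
Q = 18 (Q = 8 + 10 = 18)
l(Y) = -27 (l(Y) = 27 + 3*(-18) = 27 - 54 = -27)
x(d) = -5 + d
g = 281 (g = 22*(-5 + 19) - 27 = 22*14 - 27 = 308 - 27 = 281)
W = -1/714254 (W = 1/(281 - 714535) = 1/(-714254) = -1/714254 ≈ -1.4001e-6)
-W = -1*(-1/714254) = 1/714254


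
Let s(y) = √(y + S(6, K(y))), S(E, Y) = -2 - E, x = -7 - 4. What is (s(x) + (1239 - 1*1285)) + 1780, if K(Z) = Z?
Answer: 1734 + I*√19 ≈ 1734.0 + 4.3589*I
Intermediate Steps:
x = -11
s(y) = √(-8 + y) (s(y) = √(y + (-2 - 1*6)) = √(y + (-2 - 6)) = √(y - 8) = √(-8 + y))
(s(x) + (1239 - 1*1285)) + 1780 = (√(-8 - 11) + (1239 - 1*1285)) + 1780 = (√(-19) + (1239 - 1285)) + 1780 = (I*√19 - 46) + 1780 = (-46 + I*√19) + 1780 = 1734 + I*√19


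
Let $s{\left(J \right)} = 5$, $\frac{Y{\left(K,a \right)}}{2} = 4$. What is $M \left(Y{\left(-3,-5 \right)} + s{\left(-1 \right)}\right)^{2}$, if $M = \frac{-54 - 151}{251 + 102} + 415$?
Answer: $\frac{24723010}{353} \approx 70037.0$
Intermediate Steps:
$Y{\left(K,a \right)} = 8$ ($Y{\left(K,a \right)} = 2 \cdot 4 = 8$)
$M = \frac{146290}{353}$ ($M = - \frac{205}{353} + 415 = \frac{146290}{353} \approx 414.42$)
$M \left(Y{\left(-3,-5 \right)} + s{\left(-1 \right)}\right)^{2} = \frac{146290 \left(8 + 5\right)^{2}}{353} = \frac{146290 \cdot 13^{2}}{353} = \frac{146290}{353} \cdot 169 = \frac{24723010}{353}$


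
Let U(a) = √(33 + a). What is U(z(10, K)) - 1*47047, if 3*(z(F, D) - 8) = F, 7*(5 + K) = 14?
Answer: -47047 + √399/3 ≈ -47040.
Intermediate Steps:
K = -3 (K = -5 + (⅐)*14 = -5 + 2 = -3)
z(F, D) = 8 + F/3
U(z(10, K)) - 1*47047 = √(33 + (8 + (⅓)*10)) - 1*47047 = √(33 + (8 + 10/3)) - 47047 = √(33 + 34/3) - 47047 = √(133/3) - 47047 = √399/3 - 47047 = -47047 + √399/3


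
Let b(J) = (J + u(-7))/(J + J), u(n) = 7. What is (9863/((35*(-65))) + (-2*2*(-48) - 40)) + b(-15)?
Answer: 144233/975 ≈ 147.93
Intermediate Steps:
b(J) = (7 + J)/(2*J) (b(J) = (J + 7)/(J + J) = (7 + J)/((2*J)) = (7 + J)*(1/(2*J)) = (7 + J)/(2*J))
(9863/((35*(-65))) + (-2*2*(-48) - 40)) + b(-15) = (9863/((35*(-65))) + (-2*2*(-48) - 40)) + (½)*(7 - 15)/(-15) = (9863/(-2275) + (-4*(-48) - 40)) + (½)*(-1/15)*(-8) = (9863*(-1/2275) + (192 - 40)) + 4/15 = (-1409/325 + 152) + 4/15 = 47991/325 + 4/15 = 144233/975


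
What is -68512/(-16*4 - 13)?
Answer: 68512/77 ≈ 889.77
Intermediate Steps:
-68512/(-16*4 - 13) = -68512/(-64 - 13) = -68512/(-77) = -68512*(-1/77) = 68512/77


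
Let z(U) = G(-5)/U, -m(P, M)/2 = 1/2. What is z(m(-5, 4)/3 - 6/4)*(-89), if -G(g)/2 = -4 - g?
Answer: -1068/11 ≈ -97.091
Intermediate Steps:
m(P, M) = -1 (m(P, M) = -2/2 = -2*1/2 = -1)
G(g) = 8 + 2*g (G(g) = -2*(-4 - g) = 8 + 2*g)
z(U) = -2/U (z(U) = (8 + 2*(-5))/U = (8 - 10)/U = -2/U)
z(m(-5, 4)/3 - 6/4)*(-89) = -2/(-1/3 - 6/4)*(-89) = -2/(-1*1/3 - 6*1/4)*(-89) = -2/(-1/3 - 3/2)*(-89) = -2/(-11/6)*(-89) = -2*(-6/11)*(-89) = (12/11)*(-89) = -1068/11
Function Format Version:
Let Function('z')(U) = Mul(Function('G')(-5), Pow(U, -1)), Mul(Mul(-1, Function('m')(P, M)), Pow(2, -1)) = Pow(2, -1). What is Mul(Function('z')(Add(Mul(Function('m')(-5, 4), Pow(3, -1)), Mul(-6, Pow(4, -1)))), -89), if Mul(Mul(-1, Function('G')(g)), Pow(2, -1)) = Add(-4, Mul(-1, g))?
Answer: Rational(-1068, 11) ≈ -97.091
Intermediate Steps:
Function('m')(P, M) = -1 (Function('m')(P, M) = Mul(-2, Pow(2, -1)) = Mul(-2, Rational(1, 2)) = -1)
Function('G')(g) = Add(8, Mul(2, g)) (Function('G')(g) = Mul(-2, Add(-4, Mul(-1, g))) = Add(8, Mul(2, g)))
Function('z')(U) = Mul(-2, Pow(U, -1)) (Function('z')(U) = Mul(Add(8, Mul(2, -5)), Pow(U, -1)) = Mul(Add(8, -10), Pow(U, -1)) = Mul(-2, Pow(U, -1)))
Mul(Function('z')(Add(Mul(Function('m')(-5, 4), Pow(3, -1)), Mul(-6, Pow(4, -1)))), -89) = Mul(Mul(-2, Pow(Add(Mul(-1, Pow(3, -1)), Mul(-6, Pow(4, -1))), -1)), -89) = Mul(Mul(-2, Pow(Add(Mul(-1, Rational(1, 3)), Mul(-6, Rational(1, 4))), -1)), -89) = Mul(Mul(-2, Pow(Add(Rational(-1, 3), Rational(-3, 2)), -1)), -89) = Mul(Mul(-2, Pow(Rational(-11, 6), -1)), -89) = Mul(Mul(-2, Rational(-6, 11)), -89) = Mul(Rational(12, 11), -89) = Rational(-1068, 11)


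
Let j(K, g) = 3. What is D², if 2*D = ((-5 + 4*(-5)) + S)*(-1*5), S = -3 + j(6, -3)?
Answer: 15625/4 ≈ 3906.3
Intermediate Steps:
S = 0 (S = -3 + 3 = 0)
D = 125/2 (D = (((-5 + 4*(-5)) + 0)*(-1*5))/2 = (((-5 - 20) + 0)*(-5))/2 = ((-25 + 0)*(-5))/2 = (-25*(-5))/2 = (½)*125 = 125/2 ≈ 62.500)
D² = (125/2)² = 15625/4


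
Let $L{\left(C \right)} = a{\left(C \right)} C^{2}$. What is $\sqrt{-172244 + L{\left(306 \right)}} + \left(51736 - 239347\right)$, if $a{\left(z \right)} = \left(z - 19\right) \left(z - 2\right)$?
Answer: $-187611 + 34 \sqrt{7066939} \approx -97226.0$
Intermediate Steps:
$a{\left(z \right)} = \left(-19 + z\right) \left(-2 + z\right)$
$L{\left(C \right)} = C^{2} \left(38 + C^{2} - 21 C\right)$ ($L{\left(C \right)} = \left(38 + C^{2} - 21 C\right) C^{2} = C^{2} \left(38 + C^{2} - 21 C\right)$)
$\sqrt{-172244 + L{\left(306 \right)}} + \left(51736 - 239347\right) = \sqrt{-172244 + 306^{2} \left(38 + 306^{2} - 6426\right)} + \left(51736 - 239347\right) = \sqrt{-172244 + 93636 \left(38 + 93636 - 6426\right)} - 187611 = \sqrt{-172244 + 93636 \cdot 87248} - 187611 = \sqrt{-172244 + 8169553728} - 187611 = \sqrt{8169381484} - 187611 = 34 \sqrt{7066939} - 187611 = -187611 + 34 \sqrt{7066939}$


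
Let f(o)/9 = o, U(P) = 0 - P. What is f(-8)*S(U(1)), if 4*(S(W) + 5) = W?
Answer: 378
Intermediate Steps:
U(P) = -P
f(o) = 9*o
S(W) = -5 + W/4
f(-8)*S(U(1)) = (9*(-8))*(-5 + (-1*1)/4) = -72*(-5 + (¼)*(-1)) = -72*(-5 - ¼) = -72*(-21/4) = 378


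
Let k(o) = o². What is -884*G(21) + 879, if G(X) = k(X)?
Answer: -388965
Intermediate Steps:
G(X) = X²
-884*G(21) + 879 = -884*21² + 879 = -884*441 + 879 = -389844 + 879 = -388965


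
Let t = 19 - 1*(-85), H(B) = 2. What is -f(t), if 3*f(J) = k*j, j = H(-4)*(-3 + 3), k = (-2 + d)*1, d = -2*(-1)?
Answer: 0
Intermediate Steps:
d = 2
k = 0 (k = (-2 + 2)*1 = 0*1 = 0)
j = 0 (j = 2*(-3 + 3) = 2*0 = 0)
t = 104 (t = 19 + 85 = 104)
f(J) = 0 (f(J) = (0*0)/3 = (⅓)*0 = 0)
-f(t) = -1*0 = 0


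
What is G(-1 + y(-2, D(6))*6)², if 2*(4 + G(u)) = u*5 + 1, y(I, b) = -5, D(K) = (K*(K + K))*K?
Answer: 6561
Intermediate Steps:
D(K) = 2*K³ (D(K) = (K*(2*K))*K = (2*K²)*K = 2*K³)
G(u) = -7/2 + 5*u/2 (G(u) = -4 + (u*5 + 1)/2 = -4 + (5*u + 1)/2 = -4 + (1 + 5*u)/2 = -4 + (½ + 5*u/2) = -7/2 + 5*u/2)
G(-1 + y(-2, D(6))*6)² = (-7/2 + 5*(-1 - 5*6)/2)² = (-7/2 + 5*(-1 - 30)/2)² = (-7/2 + (5/2)*(-31))² = (-7/2 - 155/2)² = (-81)² = 6561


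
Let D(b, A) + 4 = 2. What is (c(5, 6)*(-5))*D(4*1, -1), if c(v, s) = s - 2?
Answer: 40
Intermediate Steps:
c(v, s) = -2 + s
D(b, A) = -2 (D(b, A) = -4 + 2 = -2)
(c(5, 6)*(-5))*D(4*1, -1) = ((-2 + 6)*(-5))*(-2) = (4*(-5))*(-2) = -20*(-2) = 40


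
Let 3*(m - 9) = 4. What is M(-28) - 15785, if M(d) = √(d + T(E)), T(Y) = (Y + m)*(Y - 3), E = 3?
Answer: -15785 + 2*I*√7 ≈ -15785.0 + 5.2915*I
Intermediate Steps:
m = 31/3 (m = 9 + (⅓)*4 = 9 + 4/3 = 31/3 ≈ 10.333)
T(Y) = (-3 + Y)*(31/3 + Y) (T(Y) = (Y + 31/3)*(Y - 3) = (31/3 + Y)*(-3 + Y) = (-3 + Y)*(31/3 + Y))
M(d) = √d (M(d) = √(d + (-31 + 3² + (22/3)*3)) = √(d + (-31 + 9 + 22)) = √(d + 0) = √d)
M(-28) - 15785 = √(-28) - 15785 = 2*I*√7 - 15785 = -15785 + 2*I*√7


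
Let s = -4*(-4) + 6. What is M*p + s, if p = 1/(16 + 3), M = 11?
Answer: 429/19 ≈ 22.579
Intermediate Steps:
p = 1/19 ≈ 0.052632
s = 22 (s = 16 + 6 = 22)
M*p + s = 11*(1/19) + 22 = 11/19 + 22 = 429/19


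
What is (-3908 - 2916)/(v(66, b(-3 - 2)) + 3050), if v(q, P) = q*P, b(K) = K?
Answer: -853/340 ≈ -2.5088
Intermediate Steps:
v(q, P) = P*q
(-3908 - 2916)/(v(66, b(-3 - 2)) + 3050) = (-3908 - 2916)/((-3 - 2)*66 + 3050) = -6824/(-5*66 + 3050) = -6824/(-330 + 3050) = -6824/2720 = -6824*1/2720 = -853/340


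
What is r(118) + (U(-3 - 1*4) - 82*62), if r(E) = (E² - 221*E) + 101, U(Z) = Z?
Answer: -17144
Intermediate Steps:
r(E) = 101 + E² - 221*E
r(118) + (U(-3 - 1*4) - 82*62) = (101 + 118² - 221*118) + ((-3 - 1*4) - 82*62) = (101 + 13924 - 26078) + ((-3 - 4) - 5084) = -12053 + (-7 - 5084) = -12053 - 5091 = -17144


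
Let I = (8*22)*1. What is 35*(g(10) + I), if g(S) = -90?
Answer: 3010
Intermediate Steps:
I = 176 (I = 176*1 = 176)
35*(g(10) + I) = 35*(-90 + 176) = 35*86 = 3010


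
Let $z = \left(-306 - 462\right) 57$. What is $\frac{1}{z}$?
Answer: $- \frac{1}{43776} \approx -2.2844 \cdot 10^{-5}$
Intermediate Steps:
$z = -43776$ ($z = \left(-768\right) 57 = -43776$)
$\frac{1}{z} = \frac{1}{-43776} = - \frac{1}{43776}$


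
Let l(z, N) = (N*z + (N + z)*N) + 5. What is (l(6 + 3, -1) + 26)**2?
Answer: 196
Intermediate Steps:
l(z, N) = 5 + N*z + N*(N + z) (l(z, N) = (N*z + N*(N + z)) + 5 = 5 + N*z + N*(N + z))
(l(6 + 3, -1) + 26)**2 = ((5 + (-1)**2 + 2*(-1)*(6 + 3)) + 26)**2 = ((5 + 1 + 2*(-1)*9) + 26)**2 = ((5 + 1 - 18) + 26)**2 = (-12 + 26)**2 = 14**2 = 196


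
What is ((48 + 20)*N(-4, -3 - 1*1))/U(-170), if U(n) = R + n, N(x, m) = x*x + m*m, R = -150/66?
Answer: -23936/1895 ≈ -12.631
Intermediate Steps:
R = -25/11 (R = -150*1/66 = -25/11 ≈ -2.2727)
N(x, m) = m² + x² (N(x, m) = x² + m² = m² + x²)
U(n) = -25/11 + n
((48 + 20)*N(-4, -3 - 1*1))/U(-170) = ((48 + 20)*((-3 - 1*1)² + (-4)²))/(-25/11 - 170) = (68*((-3 - 1)² + 16))/(-1895/11) = (68*((-4)² + 16))*(-11/1895) = (68*(16 + 16))*(-11/1895) = (68*32)*(-11/1895) = 2176*(-11/1895) = -23936/1895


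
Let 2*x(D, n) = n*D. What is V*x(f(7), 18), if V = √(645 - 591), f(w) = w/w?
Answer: 27*√6 ≈ 66.136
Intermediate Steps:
f(w) = 1
x(D, n) = D*n/2 (x(D, n) = (n*D)/2 = (D*n)/2 = D*n/2)
V = 3*√6 (V = √54 = 3*√6 ≈ 7.3485)
V*x(f(7), 18) = (3*√6)*((½)*1*18) = (3*√6)*9 = 27*√6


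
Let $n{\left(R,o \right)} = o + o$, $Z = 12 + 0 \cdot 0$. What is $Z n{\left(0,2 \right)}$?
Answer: $48$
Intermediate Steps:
$Z = 12$ ($Z = 12 + 0 = 12$)
$n{\left(R,o \right)} = 2 o$
$Z n{\left(0,2 \right)} = 12 \cdot 2 \cdot 2 = 12 \cdot 4 = 48$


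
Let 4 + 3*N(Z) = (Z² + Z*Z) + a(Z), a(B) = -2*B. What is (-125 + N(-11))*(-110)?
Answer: 12650/3 ≈ 4216.7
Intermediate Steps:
N(Z) = -4/3 - 2*Z/3 + 2*Z²/3 (N(Z) = -4/3 + ((Z² + Z*Z) - 2*Z)/3 = -4/3 + ((Z² + Z²) - 2*Z)/3 = -4/3 + (2*Z² - 2*Z)/3 = -4/3 + (-2*Z + 2*Z²)/3 = -4/3 + (-2*Z/3 + 2*Z²/3) = -4/3 - 2*Z/3 + 2*Z²/3)
(-125 + N(-11))*(-110) = (-125 + (-4/3 - ⅔*(-11) + (⅔)*(-11)²))*(-110) = (-125 + (-4/3 + 22/3 + (⅔)*121))*(-110) = (-125 + (-4/3 + 22/3 + 242/3))*(-110) = (-125 + 260/3)*(-110) = -115/3*(-110) = 12650/3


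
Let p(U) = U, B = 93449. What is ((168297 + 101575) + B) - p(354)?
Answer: 362967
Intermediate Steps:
((168297 + 101575) + B) - p(354) = ((168297 + 101575) + 93449) - 1*354 = (269872 + 93449) - 354 = 363321 - 354 = 362967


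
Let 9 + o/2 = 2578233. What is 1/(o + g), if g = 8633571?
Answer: 1/13790019 ≈ 7.2516e-8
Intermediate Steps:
o = 5156448 (o = -18 + 2*2578233 = -18 + 5156466 = 5156448)
1/(o + g) = 1/(5156448 + 8633571) = 1/13790019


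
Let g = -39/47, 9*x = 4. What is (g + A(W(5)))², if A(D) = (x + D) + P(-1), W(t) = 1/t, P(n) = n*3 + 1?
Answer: 21362884/4473225 ≈ 4.7757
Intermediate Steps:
P(n) = 1 + 3*n (P(n) = 3*n + 1 = 1 + 3*n)
x = 4/9 (x = (⅑)*4 = 4/9 ≈ 0.44444)
g = -39/47 (g = -39*1/47 = -39/47 ≈ -0.82979)
A(D) = -14/9 + D (A(D) = (4/9 + D) + (1 + 3*(-1)) = (4/9 + D) + (1 - 3) = (4/9 + D) - 2 = -14/9 + D)
(g + A(W(5)))² = (-39/47 + (-14/9 + 1/5))² = (-39/47 + (-14/9 + ⅕))² = (-39/47 - 61/45)² = (-4622/2115)² = 21362884/4473225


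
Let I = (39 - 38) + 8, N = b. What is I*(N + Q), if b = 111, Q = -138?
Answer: -243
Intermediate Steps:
N = 111
I = 9 (I = 1 + 8 = 9)
I*(N + Q) = 9*(111 - 138) = 9*(-27) = -243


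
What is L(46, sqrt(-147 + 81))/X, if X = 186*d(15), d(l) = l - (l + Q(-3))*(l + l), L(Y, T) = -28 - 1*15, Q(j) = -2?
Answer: 43/69750 ≈ 0.00061649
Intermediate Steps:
L(Y, T) = -43 (L(Y, T) = -28 - 15 = -43)
d(l) = l - 2*l*(-2 + l) (d(l) = l - (l - 2)*(l + l) = l - (-2 + l)*2*l = l - 2*l*(-2 + l))
X = -69750 (X = 186*(15*(5 - 2*15)) = 186*(15*(5 - 30)) = 186*(15*(-25)) = 186*(-375) = -69750)
L(46, sqrt(-147 + 81))/X = -43/(-69750) = -43*(-1/69750) = 43/69750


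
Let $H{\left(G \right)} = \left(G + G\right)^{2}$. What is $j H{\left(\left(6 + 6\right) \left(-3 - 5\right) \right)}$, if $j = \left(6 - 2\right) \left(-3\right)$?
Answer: $-442368$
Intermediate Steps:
$H{\left(G \right)} = 4 G^{2}$ ($H{\left(G \right)} = \left(2 G\right)^{2} = 4 G^{2}$)
$j = -12$ ($j = 4 \left(-3\right) = -12$)
$j H{\left(\left(6 + 6\right) \left(-3 - 5\right) \right)} = - 12 \cdot 4 \left(\left(6 + 6\right) \left(-3 - 5\right)\right)^{2} = - 12 \cdot 4 \left(12 \left(-3 - 5\right)\right)^{2} = - 12 \cdot 4 \left(12 \left(-8\right)\right)^{2} = - 12 \cdot 4 \left(-96\right)^{2} = - 12 \cdot 4 \cdot 9216 = \left(-12\right) 36864 = -442368$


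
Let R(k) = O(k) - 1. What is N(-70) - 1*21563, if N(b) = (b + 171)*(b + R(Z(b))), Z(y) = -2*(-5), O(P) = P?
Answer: -27724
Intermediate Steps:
Z(y) = 10
R(k) = -1 + k (R(k) = k - 1 = -1 + k)
N(b) = (9 + b)*(171 + b) (N(b) = (b + 171)*(b + (-1 + 10)) = (171 + b)*(b + 9) = (171 + b)*(9 + b) = (9 + b)*(171 + b))
N(-70) - 1*21563 = (1539 + (-70)² + 180*(-70)) - 1*21563 = (1539 + 4900 - 12600) - 21563 = -6161 - 21563 = -27724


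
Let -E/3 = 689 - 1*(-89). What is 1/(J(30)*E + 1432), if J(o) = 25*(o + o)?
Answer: -1/3499568 ≈ -2.8575e-7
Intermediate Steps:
E = -2334 (E = -3*(689 - 1*(-89)) = -3*(689 + 89) = -3*778 = -2334)
J(o) = 50*o (J(o) = 25*(2*o) = 50*o)
1/(J(30)*E + 1432) = 1/((50*30)*(-2334) + 1432) = 1/(1500*(-2334) + 1432) = 1/(-3501000 + 1432) = 1/(-3499568) = -1/3499568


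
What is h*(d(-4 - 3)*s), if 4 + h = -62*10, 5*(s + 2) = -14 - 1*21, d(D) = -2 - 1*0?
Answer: -11232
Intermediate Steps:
d(D) = -2 (d(D) = -2 + 0 = -2)
s = -9 (s = -2 + (-14 - 1*21)/5 = -2 + (-14 - 21)/5 = -2 + (1/5)*(-35) = -2 - 7 = -9)
h = -624 (h = -4 - 62*10 = -4 - 620 = -624)
h*(d(-4 - 3)*s) = -(-1248)*(-9) = -624*18 = -11232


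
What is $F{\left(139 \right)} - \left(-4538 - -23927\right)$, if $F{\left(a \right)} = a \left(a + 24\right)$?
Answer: $3268$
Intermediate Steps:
$F{\left(a \right)} = a \left(24 + a\right)$
$F{\left(139 \right)} - \left(-4538 - -23927\right) = 139 \left(24 + 139\right) - \left(-4538 - -23927\right) = 139 \cdot 163 - \left(-4538 + 23927\right) = 22657 - 19389 = 3268$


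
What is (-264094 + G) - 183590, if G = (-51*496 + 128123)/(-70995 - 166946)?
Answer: -106522481471/237941 ≈ -4.4768e+5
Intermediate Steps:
G = -102827/237941 (G = (-25296 + 128123)/(-237941) = 102827*(-1/237941) = -102827/237941 ≈ -0.43215)
(-264094 + G) - 183590 = (-264094 - 102827/237941) - 183590 = -62838893281/237941 - 183590 = -106522481471/237941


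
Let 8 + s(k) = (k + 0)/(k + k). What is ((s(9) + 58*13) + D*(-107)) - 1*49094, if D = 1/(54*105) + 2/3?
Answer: -137267446/2835 ≈ -48419.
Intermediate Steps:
s(k) = -15/2 (s(k) = -8 + (k + 0)/(k + k) = -8 + k/((2*k)) = -8 + k*(1/(2*k)) = -8 + ½ = -15/2)
D = 3781/5670 (D = (1/54)*(1/105) + 2*(⅓) = 1/5670 + ⅔ = 3781/5670 ≈ 0.66684)
((s(9) + 58*13) + D*(-107)) - 1*49094 = ((-15/2 + 58*13) + (3781/5670)*(-107)) - 1*49094 = ((-15/2 + 754) - 404567/5670) - 49094 = (1493/2 - 404567/5670) - 49094 = 1914044/2835 - 49094 = -137267446/2835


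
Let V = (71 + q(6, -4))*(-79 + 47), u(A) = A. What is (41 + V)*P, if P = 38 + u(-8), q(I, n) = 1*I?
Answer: -72690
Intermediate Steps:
q(I, n) = I
P = 30 (P = 38 - 8 = 30)
V = -2464 (V = (71 + 6)*(-79 + 47) = 77*(-32) = -2464)
(41 + V)*P = (41 - 2464)*30 = -2423*30 = -72690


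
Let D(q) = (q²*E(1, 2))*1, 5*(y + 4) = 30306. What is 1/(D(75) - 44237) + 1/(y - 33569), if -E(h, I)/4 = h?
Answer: -471244/9180274983 ≈ -5.1332e-5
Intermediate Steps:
y = 30286/5 (y = -4 + (⅕)*30306 = -4 + 30306/5 = 30286/5 ≈ 6057.2)
E(h, I) = -4*h
D(q) = -4*q² (D(q) = (q²*(-4*1))*1 = (q²*(-4))*1 = -4*q²*1 = -4*q²)
1/(D(75) - 44237) + 1/(y - 33569) = 1/(-4*75² - 44237) + 1/(30286/5 - 33569) = 1/(-4*5625 - 44237) + 1/(-137559/5) = 1/(-22500 - 44237) - 5/137559 = 1/(-66737) - 5/137559 = -1/66737 - 5/137559 = -471244/9180274983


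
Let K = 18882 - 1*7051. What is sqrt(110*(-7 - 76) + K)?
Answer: sqrt(2701) ≈ 51.971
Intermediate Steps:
K = 11831 (K = 18882 - 7051 = 11831)
sqrt(110*(-7 - 76) + K) = sqrt(110*(-7 - 76) + 11831) = sqrt(110*(-83) + 11831) = sqrt(-9130 + 11831) = sqrt(2701)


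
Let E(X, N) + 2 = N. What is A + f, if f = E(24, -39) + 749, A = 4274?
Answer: 4982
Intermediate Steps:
E(X, N) = -2 + N
f = 708 (f = (-2 - 39) + 749 = -41 + 749 = 708)
A + f = 4274 + 708 = 4982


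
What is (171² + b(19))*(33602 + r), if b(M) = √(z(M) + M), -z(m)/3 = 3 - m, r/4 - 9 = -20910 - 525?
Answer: -1523514582 - 52102*√67 ≈ -1.5239e+9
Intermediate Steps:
r = -85704 (r = 36 + 4*(-20910 - 525) = 36 + 4*(-21435) = 36 - 85740 = -85704)
z(m) = -9 + 3*m (z(m) = -3*(3 - m) = -9 + 3*m)
b(M) = √(-9 + 4*M) (b(M) = √((-9 + 3*M) + M) = √(-9 + 4*M))
(171² + b(19))*(33602 + r) = (171² + √(-9 + 4*19))*(33602 - 85704) = (29241 + √(-9 + 76))*(-52102) = (29241 + √67)*(-52102) = -1523514582 - 52102*√67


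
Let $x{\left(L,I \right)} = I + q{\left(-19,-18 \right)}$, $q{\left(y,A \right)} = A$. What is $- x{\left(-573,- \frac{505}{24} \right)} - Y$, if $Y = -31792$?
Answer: $\frac{763945}{24} \approx 31831.0$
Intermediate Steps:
$x{\left(L,I \right)} = -18 + I$ ($x{\left(L,I \right)} = I - 18 = -18 + I$)
$- x{\left(-573,- \frac{505}{24} \right)} - Y = - (-18 - \frac{505}{24}) - -31792 = - (-18 - \frac{505}{24}) + 31792 = \left(-1\right) \left(- \frac{937}{24}\right) + 31792 = \frac{937}{24} + 31792 = \frac{763945}{24}$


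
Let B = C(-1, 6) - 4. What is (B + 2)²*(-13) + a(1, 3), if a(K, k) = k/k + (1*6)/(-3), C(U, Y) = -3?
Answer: -326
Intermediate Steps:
B = -7 (B = -3 - 4 = -7)
a(K, k) = -1 (a(K, k) = 1 + 6*(-⅓) = 1 - 2 = -1)
(B + 2)²*(-13) + a(1, 3) = (-7 + 2)²*(-13) - 1 = (-5)²*(-13) - 1 = 25*(-13) - 1 = -325 - 1 = -326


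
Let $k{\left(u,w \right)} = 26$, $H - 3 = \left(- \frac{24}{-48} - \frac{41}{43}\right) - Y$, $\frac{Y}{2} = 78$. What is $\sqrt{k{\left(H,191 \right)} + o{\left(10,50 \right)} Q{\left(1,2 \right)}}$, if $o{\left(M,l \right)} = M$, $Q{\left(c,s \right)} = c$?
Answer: $6$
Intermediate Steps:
$Y = 156$ ($Y = 2 \cdot 78 = 156$)
$H = - \frac{13197}{86}$ ($H = 3 - \frac{13455}{86} = - \frac{13197}{86} \approx -153.45$)
$\sqrt{k{\left(H,191 \right)} + o{\left(10,50 \right)} Q{\left(1,2 \right)}} = \sqrt{26 + 10 \cdot 1} = \sqrt{26 + 10} = \sqrt{36} = 6$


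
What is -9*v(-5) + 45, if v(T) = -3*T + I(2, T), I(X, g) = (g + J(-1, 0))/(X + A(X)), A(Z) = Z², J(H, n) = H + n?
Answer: -81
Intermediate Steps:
I(X, g) = (-1 + g)/(X + X²) (I(X, g) = (g + (-1 + 0))/(X + X²) = (g - 1)/(X + X²) = (-1 + g)/(X + X²))
v(T) = -⅙ - 17*T/6 (v(T) = -3*T + (-1 + T)/(2*(1 + 2)) = -3*T + (½)*(-1 + T)/3 = -3*T + (½)*(⅓)*(-1 + T) = -3*T + (-⅙ + T/6) = -⅙ - 17*T/6)
-9*v(-5) + 45 = -9*(-⅙ - 17/6*(-5)) + 45 = -9*(-⅙ + 85/6) + 45 = -9*14 + 45 = -126 + 45 = -81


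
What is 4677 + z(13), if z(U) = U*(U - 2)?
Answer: 4820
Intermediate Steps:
z(U) = U*(-2 + U)
4677 + z(13) = 4677 + 13*(-2 + 13) = 4677 + 13*11 = 4677 + 143 = 4820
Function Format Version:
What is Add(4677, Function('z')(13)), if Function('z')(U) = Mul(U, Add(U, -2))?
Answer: 4820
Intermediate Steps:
Function('z')(U) = Mul(U, Add(-2, U))
Add(4677, Function('z')(13)) = Add(4677, Mul(13, Add(-2, 13))) = Add(4677, Mul(13, 11)) = Add(4677, 143) = 4820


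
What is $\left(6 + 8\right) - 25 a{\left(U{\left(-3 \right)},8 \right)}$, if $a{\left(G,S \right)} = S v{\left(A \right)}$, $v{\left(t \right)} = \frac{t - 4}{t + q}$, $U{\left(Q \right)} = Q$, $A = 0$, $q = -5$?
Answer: $-146$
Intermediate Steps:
$v{\left(t \right)} = \frac{-4 + t}{-5 + t}$ ($v{\left(t \right)} = \frac{t - 4}{t - 5} = \frac{-4 + t}{-5 + t}$)
$a{\left(G,S \right)} = \frac{4 S}{5}$ ($a{\left(G,S \right)} = S \frac{-4 + 0}{-5 + 0} = S \frac{1}{-5} \left(-4\right) = S \left(\left(- \frac{1}{5}\right) \left(-4\right)\right) = S \frac{4}{5} = \frac{4 S}{5}$)
$\left(6 + 8\right) - 25 a{\left(U{\left(-3 \right)},8 \right)} = \left(6 + 8\right) - 25 \cdot \frac{4}{5} \cdot 8 = 14 - 160 = -146$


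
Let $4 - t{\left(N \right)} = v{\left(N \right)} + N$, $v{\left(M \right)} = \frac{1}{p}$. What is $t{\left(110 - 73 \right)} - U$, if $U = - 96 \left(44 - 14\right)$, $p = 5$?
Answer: $\frac{14234}{5} \approx 2846.8$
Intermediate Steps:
$v{\left(M \right)} = \frac{1}{5}$
$U = -2880$ ($U = \left(-96\right) 30 = -2880$)
$t{\left(N \right)} = \frac{19}{5} - N$ ($t{\left(N \right)} = 4 - \left(\frac{1}{5} + N\right) = \frac{19}{5} - N$)
$t{\left(110 - 73 \right)} - U = \left(\frac{19}{5} - \left(110 - 73\right)\right) - -2880 = \left(\frac{19}{5} - \left(110 - 73\right)\right) + 2880 = \left(\frac{19}{5} - 37\right) + 2880 = - \frac{166}{5} + 2880 = \frac{14234}{5}$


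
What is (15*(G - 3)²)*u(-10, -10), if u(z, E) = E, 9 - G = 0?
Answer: -5400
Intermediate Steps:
G = 9 (G = 9 - 1*0 = 9 + 0 = 9)
(15*(G - 3)²)*u(-10, -10) = (15*(9 - 3)²)*(-10) = (15*6²)*(-10) = (15*36)*(-10) = 540*(-10) = -5400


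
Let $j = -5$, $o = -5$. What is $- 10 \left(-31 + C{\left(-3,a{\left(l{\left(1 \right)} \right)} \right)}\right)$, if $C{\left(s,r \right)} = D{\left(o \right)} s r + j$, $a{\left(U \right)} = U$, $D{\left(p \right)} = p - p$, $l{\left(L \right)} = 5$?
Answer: $360$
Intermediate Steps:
$D{\left(p \right)} = 0$
$C{\left(s,r \right)} = -5$ ($C{\left(s,r \right)} = 0 s r - 5 = 0 r - 5 = 0 - 5 = -5$)
$- 10 \left(-31 + C{\left(-3,a{\left(l{\left(1 \right)} \right)} \right)}\right) = - 10 \left(-31 - 5\right) = \left(-10\right) \left(-36\right) = 360$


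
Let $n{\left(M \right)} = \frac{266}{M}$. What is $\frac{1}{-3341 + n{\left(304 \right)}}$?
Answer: $- \frac{8}{26721} \approx -0.00029939$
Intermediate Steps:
$\frac{1}{-3341 + n{\left(304 \right)}} = \frac{1}{-3341 + \frac{266}{304}} = \frac{1}{-3341 + 266 \cdot \frac{1}{304}} = \frac{1}{-3341 + \frac{7}{8}} = \frac{1}{- \frac{26721}{8}} = - \frac{8}{26721}$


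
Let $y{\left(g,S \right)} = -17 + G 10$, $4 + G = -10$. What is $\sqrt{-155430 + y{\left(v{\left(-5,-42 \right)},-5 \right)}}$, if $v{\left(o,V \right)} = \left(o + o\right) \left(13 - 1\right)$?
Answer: $i \sqrt{155587} \approx 394.45 i$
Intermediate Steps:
$G = -14$ ($G = -4 - 10 = -14$)
$v{\left(o,V \right)} = 24 o$ ($v{\left(o,V \right)} = 2 o 12 = 24 o$)
$y{\left(g,S \right)} = -157$ ($y{\left(g,S \right)} = -17 - 140 = -157$)
$\sqrt{-155430 + y{\left(v{\left(-5,-42 \right)},-5 \right)}} = \sqrt{-155430 - 157} = \sqrt{-155587} = i \sqrt{155587}$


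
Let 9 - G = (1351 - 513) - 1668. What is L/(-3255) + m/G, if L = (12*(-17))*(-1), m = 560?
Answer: 550548/910315 ≈ 0.60479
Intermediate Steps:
G = 839 (G = 9 - ((1351 - 513) - 1668) = 9 - (838 - 1668) = 9 - 1*(-830) = 9 + 830 = 839)
L = 204 (L = -204*(-1) = 204)
L/(-3255) + m/G = 204/(-3255) + 560/839 = 204*(-1/3255) + 560*(1/839) = -68/1085 + 560/839 = 550548/910315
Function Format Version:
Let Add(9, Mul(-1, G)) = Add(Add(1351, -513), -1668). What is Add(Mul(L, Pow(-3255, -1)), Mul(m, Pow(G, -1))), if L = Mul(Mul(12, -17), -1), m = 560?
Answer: Rational(550548, 910315) ≈ 0.60479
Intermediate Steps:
G = 839 (G = Add(9, Mul(-1, Add(Add(1351, -513), -1668))) = Add(9, Mul(-1, Add(838, -1668))) = Add(9, Mul(-1, -830)) = Add(9, 830) = 839)
L = 204 (L = Mul(-204, -1) = 204)
Add(Mul(L, Pow(-3255, -1)), Mul(m, Pow(G, -1))) = Add(Mul(204, Pow(-3255, -1)), Mul(560, Pow(839, -1))) = Add(Mul(204, Rational(-1, 3255)), Mul(560, Rational(1, 839))) = Add(Rational(-68, 1085), Rational(560, 839)) = Rational(550548, 910315)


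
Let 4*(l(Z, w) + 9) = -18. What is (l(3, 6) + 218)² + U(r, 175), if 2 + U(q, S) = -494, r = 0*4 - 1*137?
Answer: 165297/4 ≈ 41324.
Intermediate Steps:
r = -137 (r = 0 - 137 = -137)
l(Z, w) = -27/2 (l(Z, w) = -9 + (¼)*(-18) = -9 - 9/2 = -27/2)
U(q, S) = -496 (U(q, S) = -2 - 494 = -496)
(l(3, 6) + 218)² + U(r, 175) = (-27/2 + 218)² - 496 = (409/2)² - 496 = 167281/4 - 496 = 165297/4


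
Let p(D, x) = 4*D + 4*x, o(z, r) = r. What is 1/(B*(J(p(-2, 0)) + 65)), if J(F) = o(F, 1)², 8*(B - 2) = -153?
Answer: -4/4521 ≈ -0.00088476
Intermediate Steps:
B = -137/8 (B = 2 + (⅛)*(-153) = 2 - 153/8 = -137/8 ≈ -17.125)
J(F) = 1 (J(F) = 1² = 1)
1/(B*(J(p(-2, 0)) + 65)) = 1/(-137*(1 + 65)/8) = 1/(-137/8*66) = 1/(-4521/4) = -4/4521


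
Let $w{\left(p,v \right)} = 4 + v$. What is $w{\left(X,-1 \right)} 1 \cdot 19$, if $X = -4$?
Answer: $57$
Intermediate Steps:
$w{\left(X,-1 \right)} 1 \cdot 19 = \left(4 - 1\right) 1 \cdot 19 = 3 \cdot 1 \cdot 19 = 3 \cdot 19 = 57$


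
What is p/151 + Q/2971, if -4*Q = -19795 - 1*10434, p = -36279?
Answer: -426575057/1794484 ≈ -237.71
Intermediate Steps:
Q = 30229/4 (Q = -(-19795 - 1*10434)/4 = -(-19795 - 10434)/4 = -1/4*(-30229) = 30229/4 ≈ 7557.3)
p/151 + Q/2971 = -36279/151 + (30229/4)/2971 = -36279*1/151 + (30229/4)*(1/2971) = -36279/151 + 30229/11884 = -426575057/1794484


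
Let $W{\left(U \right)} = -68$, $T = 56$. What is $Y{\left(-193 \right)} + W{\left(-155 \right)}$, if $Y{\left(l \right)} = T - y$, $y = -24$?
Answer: $12$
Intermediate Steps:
$Y{\left(l \right)} = 80$ ($Y{\left(l \right)} = 56 - -24 = 56 + 24 = 80$)
$Y{\left(-193 \right)} + W{\left(-155 \right)} = 80 - 68 = 12$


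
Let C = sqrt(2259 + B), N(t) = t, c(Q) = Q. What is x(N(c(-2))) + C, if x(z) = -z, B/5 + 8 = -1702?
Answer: 2 + 3*I*sqrt(699) ≈ 2.0 + 79.316*I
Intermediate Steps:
B = -8550 (B = -40 + 5*(-1702) = -40 - 8510 = -8550)
C = 3*I*sqrt(699) (C = sqrt(2259 - 8550) = sqrt(-6291) = 3*I*sqrt(699) ≈ 79.316*I)
x(N(c(-2))) + C = -1*(-2) + 3*I*sqrt(699) = 2 + 3*I*sqrt(699)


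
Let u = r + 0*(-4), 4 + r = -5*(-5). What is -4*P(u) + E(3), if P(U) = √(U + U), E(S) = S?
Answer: 3 - 4*√42 ≈ -22.923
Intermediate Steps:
r = 21 (r = -4 - 5*(-5) = -4 + 25 = 21)
u = 21 (u = 21 + 0*(-4) = 21 + 0 = 21)
P(U) = √2*√U (P(U) = √(2*U) = √2*√U)
-4*P(u) + E(3) = -4*√2*√21 + 3 = -4*√42 + 3 = 3 - 4*√42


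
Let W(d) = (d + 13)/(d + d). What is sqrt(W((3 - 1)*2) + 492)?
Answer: sqrt(7906)/4 ≈ 22.229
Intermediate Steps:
W(d) = (13 + d)/(2*d) (W(d) = (13 + d)/((2*d)) = (13 + d)*(1/(2*d)) = (13 + d)/(2*d))
sqrt(W((3 - 1)*2) + 492) = sqrt((13 + (3 - 1)*2)/(2*(((3 - 1)*2))) + 492) = sqrt((13 + 2*2)/(2*((2*2))) + 492) = sqrt((1/2)*(13 + 4)/4 + 492) = sqrt((1/2)*(1/4)*17 + 492) = sqrt(17/8 + 492) = sqrt(3953/8) = sqrt(7906)/4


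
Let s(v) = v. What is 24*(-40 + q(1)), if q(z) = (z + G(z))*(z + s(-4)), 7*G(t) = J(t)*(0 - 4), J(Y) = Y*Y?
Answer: -6936/7 ≈ -990.86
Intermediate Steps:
J(Y) = Y**2
G(t) = -4*t**2/7 (G(t) = (t**2*(0 - 4))/7 = (t**2*(-4))/7 = (-4*t**2)/7 = -4*t**2/7)
q(z) = (-4 + z)*(z - 4*z**2/7) (q(z) = (z - 4*z**2/7)*(z - 4) = (z - 4*z**2/7)*(-4 + z) = (-4 + z)*(z - 4*z**2/7))
24*(-40 + q(1)) = 24*(-40 + (1/7)*1*(-28 - 4*1**2 + 23*1)) = 24*(-40 + (1/7)*1*(-28 - 4*1 + 23)) = 24*(-40 + (1/7)*1*(-28 - 4 + 23)) = 24*(-40 + (1/7)*1*(-9)) = 24*(-40 - 9/7) = 24*(-289/7) = -6936/7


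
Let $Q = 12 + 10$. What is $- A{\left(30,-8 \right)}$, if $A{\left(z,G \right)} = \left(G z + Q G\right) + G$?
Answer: $424$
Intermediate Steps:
$Q = 22$
$A{\left(z,G \right)} = 23 G + G z$ ($A{\left(z,G \right)} = \left(G z + 22 G\right) + G = \left(22 G + G z\right) + G = 23 G + G z$)
$- A{\left(30,-8 \right)} = - \left(-8\right) \left(23 + 30\right) = - \left(-8\right) 53 = \left(-1\right) \left(-424\right) = 424$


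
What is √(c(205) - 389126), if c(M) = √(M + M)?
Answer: √(-389126 + √410) ≈ 623.78*I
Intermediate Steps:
c(M) = √2*√M (c(M) = √(2*M) = √2*√M)
√(c(205) - 389126) = √(√2*√205 - 389126) = √(√410 - 389126) = √(-389126 + √410)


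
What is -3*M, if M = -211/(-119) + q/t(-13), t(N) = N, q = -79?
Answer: -36432/1547 ≈ -23.550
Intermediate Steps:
M = 12144/1547 (M = -211/(-119) - 79/(-13) = -211*(-1/119) - 79*(-1/13) = 211/119 + 79/13 = 12144/1547 ≈ 7.8500)
-3*M = -3*12144/1547 = -36432/1547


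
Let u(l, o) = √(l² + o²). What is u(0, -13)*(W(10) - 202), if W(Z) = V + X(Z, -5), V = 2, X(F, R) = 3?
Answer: -2561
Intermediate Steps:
W(Z) = 5 (W(Z) = 2 + 3 = 5)
u(0, -13)*(W(10) - 202) = √(0² + (-13)²)*(5 - 202) = √(0 + 169)*(-197) = √169*(-197) = 13*(-197) = -2561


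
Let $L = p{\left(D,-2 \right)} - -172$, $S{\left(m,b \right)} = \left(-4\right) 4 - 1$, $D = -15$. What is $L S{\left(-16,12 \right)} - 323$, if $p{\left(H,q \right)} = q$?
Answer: $-3213$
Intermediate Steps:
$S{\left(m,b \right)} = -17$ ($S{\left(m,b \right)} = -16 - 1 = -17$)
$L = 170$ ($L = -2 - -172 = -2 + 172 = 170$)
$L S{\left(-16,12 \right)} - 323 = 170 \left(-17\right) - 323 = -2890 - 323 = -3213$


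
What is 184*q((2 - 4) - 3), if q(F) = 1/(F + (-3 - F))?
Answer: -184/3 ≈ -61.333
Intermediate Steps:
q(F) = -1/3 (q(F) = 1/(-3) = -1/3)
184*q((2 - 4) - 3) = 184*(-1/3) = -184/3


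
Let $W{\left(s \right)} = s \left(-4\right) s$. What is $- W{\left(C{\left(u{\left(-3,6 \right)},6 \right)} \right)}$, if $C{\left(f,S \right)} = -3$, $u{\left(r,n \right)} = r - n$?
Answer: $36$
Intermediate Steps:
$W{\left(s \right)} = - 4 s^{2}$ ($W{\left(s \right)} = - 4 s s = - 4 s^{2}$)
$- W{\left(C{\left(u{\left(-3,6 \right)},6 \right)} \right)} = - \left(-4\right) \left(-3\right)^{2} = - \left(-4\right) 9 = \left(-1\right) \left(-36\right) = 36$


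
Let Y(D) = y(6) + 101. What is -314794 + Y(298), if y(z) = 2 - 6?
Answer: -314697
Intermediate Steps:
y(z) = -4
Y(D) = 97 (Y(D) = -4 + 101 = 97)
-314794 + Y(298) = -314794 + 97 = -314697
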